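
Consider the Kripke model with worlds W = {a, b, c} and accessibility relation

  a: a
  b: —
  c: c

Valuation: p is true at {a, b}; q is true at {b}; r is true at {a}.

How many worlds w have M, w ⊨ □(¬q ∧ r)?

a: successors {a}; ¬q ∧ r there: a:T. ✓
b: no successors, so □(¬q ∧ r) holds vacuously. ✓
c: successors {c}; ¬q ∧ r there: c:F. ✗
Satisfying worlds: {a, b}.

2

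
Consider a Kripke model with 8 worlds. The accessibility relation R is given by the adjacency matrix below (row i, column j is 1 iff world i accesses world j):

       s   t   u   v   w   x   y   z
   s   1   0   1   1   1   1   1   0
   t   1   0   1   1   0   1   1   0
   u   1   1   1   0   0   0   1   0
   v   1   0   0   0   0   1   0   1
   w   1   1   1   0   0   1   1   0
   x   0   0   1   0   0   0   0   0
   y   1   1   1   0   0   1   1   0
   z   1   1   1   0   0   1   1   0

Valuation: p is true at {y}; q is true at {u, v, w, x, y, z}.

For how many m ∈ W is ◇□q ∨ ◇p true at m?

7

s: ◇□q is T, ◇p is T. ✓
t: ◇□q is T, ◇p is T. ✓
u: ◇□q is F, ◇p is T. ✓
v: ◇□q is T, ◇p is F. ✓
w: ◇□q is T, ◇p is T. ✓
x: ◇□q is F, ◇p is F. ✗
y: ◇□q is T, ◇p is T. ✓
z: ◇□q is T, ◇p is T. ✓
Satisfying worlds: {s, t, u, v, w, y, z}.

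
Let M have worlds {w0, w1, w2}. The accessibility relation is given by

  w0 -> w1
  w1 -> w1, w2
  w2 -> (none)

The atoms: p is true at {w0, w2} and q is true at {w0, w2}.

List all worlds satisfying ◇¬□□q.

w0: successors {w1}; ¬□□q there: w1:T. ✓
w1: successors {w1, w2}; ¬□□q there: w1:T, w2:F. ✓
w2: no successors, so ◇¬□□q fails. ✗

{w0, w1}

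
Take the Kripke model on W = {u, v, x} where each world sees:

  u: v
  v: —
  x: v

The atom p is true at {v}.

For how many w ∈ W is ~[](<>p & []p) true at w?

2

u: [](<>p & []p) is F. ✓
v: [](<>p & []p) is T. ✗
x: [](<>p & []p) is F. ✓
Satisfying worlds: {u, x}.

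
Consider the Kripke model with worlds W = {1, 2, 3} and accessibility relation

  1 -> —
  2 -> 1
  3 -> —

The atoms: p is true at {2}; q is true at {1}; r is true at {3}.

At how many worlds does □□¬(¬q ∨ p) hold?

3

1: no successors, so □□¬(¬q ∨ p) holds vacuously. ✓
2: successors {1}; □¬(¬q ∨ p) there: 1:T. ✓
3: no successors, so □□¬(¬q ∨ p) holds vacuously. ✓
Satisfying worlds: {1, 2, 3}.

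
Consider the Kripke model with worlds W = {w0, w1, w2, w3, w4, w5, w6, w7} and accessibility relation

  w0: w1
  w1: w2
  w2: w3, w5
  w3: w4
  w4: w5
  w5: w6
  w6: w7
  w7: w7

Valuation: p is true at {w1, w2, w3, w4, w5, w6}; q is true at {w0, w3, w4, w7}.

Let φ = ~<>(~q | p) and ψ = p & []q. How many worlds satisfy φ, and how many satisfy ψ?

2 and 2

For ~<>(~q | p):
w0: <>(~q | p) is T. ✗
w1: <>(~q | p) is T. ✗
w2: <>(~q | p) is T. ✗
w3: <>(~q | p) is T. ✗
w4: <>(~q | p) is T. ✗
w5: <>(~q | p) is T. ✗
w6: <>(~q | p) is F. ✓
w7: <>(~q | p) is F. ✓
— 2 worlds.
For p & []q:
w0: p is F, []q is F. ✗
w1: p is T, []q is F. ✗
w2: p is T, []q is F. ✗
w3: p is T, []q is T. ✓
w4: p is T, []q is F. ✗
w5: p is T, []q is F. ✗
w6: p is T, []q is T. ✓
w7: p is F, []q is T. ✗
— 2 worlds.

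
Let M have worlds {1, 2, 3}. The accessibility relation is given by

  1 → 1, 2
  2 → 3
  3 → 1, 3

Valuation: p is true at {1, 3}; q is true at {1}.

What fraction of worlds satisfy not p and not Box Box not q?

1: not p is F, not Box Box not q is T. ✗
2: not p is T, not Box Box not q is T. ✓
3: not p is F, not Box Box not q is T. ✗
That's 1 of 3 worlds, so 1/3.

1/3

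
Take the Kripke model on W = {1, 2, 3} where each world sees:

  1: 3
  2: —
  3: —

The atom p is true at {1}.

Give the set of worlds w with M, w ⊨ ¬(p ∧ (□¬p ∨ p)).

{2, 3}

1: p ∧ (□¬p ∨ p) is T. ✗
2: p ∧ (□¬p ∨ p) is F. ✓
3: p ∧ (□¬p ∨ p) is F. ✓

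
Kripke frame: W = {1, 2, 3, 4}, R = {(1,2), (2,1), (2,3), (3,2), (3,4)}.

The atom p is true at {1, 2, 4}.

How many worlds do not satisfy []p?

1

1: successors {2}; p there: 2:T. ✓
2: successors {1, 3}; p there: 1:T, 3:F. ✗
3: successors {2, 4}; p there: 2:T, 4:T. ✓
4: no successors, so []p holds vacuously. ✓
Satisfying worlds: {1, 3, 4}.
So []p fails at the other 1 world.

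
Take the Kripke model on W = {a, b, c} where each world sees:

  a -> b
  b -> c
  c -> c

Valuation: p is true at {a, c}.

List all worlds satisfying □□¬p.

∅

a: successors {b}; □¬p there: b:F. ✗
b: successors {c}; □¬p there: c:F. ✗
c: successors {c}; □¬p there: c:F. ✗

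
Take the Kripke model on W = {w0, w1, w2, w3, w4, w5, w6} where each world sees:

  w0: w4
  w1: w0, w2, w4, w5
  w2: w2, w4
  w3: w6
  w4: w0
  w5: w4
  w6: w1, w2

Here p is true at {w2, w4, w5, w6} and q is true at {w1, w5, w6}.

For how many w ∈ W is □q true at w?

1

w0: successors {w4}; q there: w4:F. ✗
w1: successors {w0, w2, w4, w5}; q there: w0:F, w2:F, w4:F, w5:T. ✗
w2: successors {w2, w4}; q there: w2:F, w4:F. ✗
w3: successors {w6}; q there: w6:T. ✓
w4: successors {w0}; q there: w0:F. ✗
w5: successors {w4}; q there: w4:F. ✗
w6: successors {w1, w2}; q there: w1:T, w2:F. ✗
Satisfying worlds: {w3}.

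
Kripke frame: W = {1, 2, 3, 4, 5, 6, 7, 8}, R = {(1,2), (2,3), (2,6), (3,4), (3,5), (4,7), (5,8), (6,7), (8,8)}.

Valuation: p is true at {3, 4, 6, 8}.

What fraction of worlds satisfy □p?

1: successors {2}; p there: 2:F. ✗
2: successors {3, 6}; p there: 3:T, 6:T. ✓
3: successors {4, 5}; p there: 4:T, 5:F. ✗
4: successors {7}; p there: 7:F. ✗
5: successors {8}; p there: 8:T. ✓
6: successors {7}; p there: 7:F. ✗
7: no successors, so □p holds vacuously. ✓
8: successors {8}; p there: 8:T. ✓
That's 4 of 8 worlds, so 4/8 = 1/2.

1/2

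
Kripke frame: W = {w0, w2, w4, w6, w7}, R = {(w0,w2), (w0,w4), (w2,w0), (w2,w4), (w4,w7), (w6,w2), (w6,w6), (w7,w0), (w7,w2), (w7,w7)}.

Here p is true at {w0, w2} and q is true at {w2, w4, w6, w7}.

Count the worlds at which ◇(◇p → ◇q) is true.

w0: successors {w2, w4}; ◇p → ◇q there: w2:T, w4:T. ✓
w2: successors {w0, w4}; ◇p → ◇q there: w0:T, w4:T. ✓
w4: successors {w7}; ◇p → ◇q there: w7:T. ✓
w6: successors {w2, w6}; ◇p → ◇q there: w2:T, w6:T. ✓
w7: successors {w0, w2, w7}; ◇p → ◇q there: w0:T, w2:T, w7:T. ✓
Satisfying worlds: {w0, w2, w4, w6, w7}.

5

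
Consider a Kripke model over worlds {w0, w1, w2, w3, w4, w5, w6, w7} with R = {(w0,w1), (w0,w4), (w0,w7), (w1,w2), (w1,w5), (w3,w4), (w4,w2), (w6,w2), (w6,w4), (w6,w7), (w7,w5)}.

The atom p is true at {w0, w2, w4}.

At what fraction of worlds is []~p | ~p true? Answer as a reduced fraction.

3/4

w0: []~p is F, ~p is F. ✗
w1: []~p is F, ~p is T. ✓
w2: []~p is T, ~p is F. ✓
w3: []~p is F, ~p is T. ✓
w4: []~p is F, ~p is F. ✗
w5: []~p is T, ~p is T. ✓
w6: []~p is F, ~p is T. ✓
w7: []~p is T, ~p is T. ✓
That's 6 of 8 worlds, so 6/8 = 3/4.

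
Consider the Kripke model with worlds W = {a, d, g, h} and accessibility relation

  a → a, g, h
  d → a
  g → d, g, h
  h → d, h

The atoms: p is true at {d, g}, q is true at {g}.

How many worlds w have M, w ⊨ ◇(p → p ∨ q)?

4

a: successors {a, g, h}; p → p ∨ q there: a:T, g:T, h:T. ✓
d: successors {a}; p → p ∨ q there: a:T. ✓
g: successors {d, g, h}; p → p ∨ q there: d:T, g:T, h:T. ✓
h: successors {d, h}; p → p ∨ q there: d:T, h:T. ✓
Satisfying worlds: {a, d, g, h}.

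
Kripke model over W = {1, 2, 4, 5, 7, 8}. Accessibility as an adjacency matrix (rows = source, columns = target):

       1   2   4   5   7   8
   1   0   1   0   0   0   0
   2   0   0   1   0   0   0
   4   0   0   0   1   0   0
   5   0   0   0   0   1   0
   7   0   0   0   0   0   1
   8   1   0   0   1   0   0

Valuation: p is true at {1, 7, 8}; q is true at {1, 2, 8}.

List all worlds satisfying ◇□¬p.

{1, 2, 8}

1: successors {2}; □¬p there: 2:T. ✓
2: successors {4}; □¬p there: 4:T. ✓
4: successors {5}; □¬p there: 5:F. ✗
5: successors {7}; □¬p there: 7:F. ✗
7: successors {8}; □¬p there: 8:F. ✗
8: successors {1, 5}; □¬p there: 1:T, 5:F. ✓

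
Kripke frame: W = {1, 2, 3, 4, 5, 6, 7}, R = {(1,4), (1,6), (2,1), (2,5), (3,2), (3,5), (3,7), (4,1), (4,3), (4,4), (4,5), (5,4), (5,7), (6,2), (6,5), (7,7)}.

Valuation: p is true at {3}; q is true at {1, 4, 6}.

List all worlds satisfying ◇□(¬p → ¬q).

1: successors {4, 6}; □(¬p → ¬q) there: 4:F, 6:T. ✓
2: successors {1, 5}; □(¬p → ¬q) there: 1:F, 5:F. ✗
3: successors {2, 5, 7}; □(¬p → ¬q) there: 2:F, 5:F, 7:T. ✓
4: successors {1, 3, 4, 5}; □(¬p → ¬q) there: 1:F, 3:T, 4:F, 5:F. ✓
5: successors {4, 7}; □(¬p → ¬q) there: 4:F, 7:T. ✓
6: successors {2, 5}; □(¬p → ¬q) there: 2:F, 5:F. ✗
7: successors {7}; □(¬p → ¬q) there: 7:T. ✓

{1, 3, 4, 5, 7}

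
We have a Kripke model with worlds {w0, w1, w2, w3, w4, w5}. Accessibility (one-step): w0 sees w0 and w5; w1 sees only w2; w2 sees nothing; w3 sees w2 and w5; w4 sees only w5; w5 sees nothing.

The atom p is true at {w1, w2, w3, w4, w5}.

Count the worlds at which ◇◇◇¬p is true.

1

w0: successors {w0, w5}; ◇◇¬p there: w0:T, w5:F. ✓
w1: successors {w2}; ◇◇¬p there: w2:F. ✗
w2: no successors, so ◇◇◇¬p fails. ✗
w3: successors {w2, w5}; ◇◇¬p there: w2:F, w5:F. ✗
w4: successors {w5}; ◇◇¬p there: w5:F. ✗
w5: no successors, so ◇◇◇¬p fails. ✗
Satisfying worlds: {w0}.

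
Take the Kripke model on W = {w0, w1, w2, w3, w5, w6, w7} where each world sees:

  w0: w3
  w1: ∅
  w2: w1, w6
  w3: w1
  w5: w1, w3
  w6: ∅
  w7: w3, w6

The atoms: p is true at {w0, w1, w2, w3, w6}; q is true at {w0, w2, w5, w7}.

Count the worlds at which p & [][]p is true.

w0: p is T, [][]p is T. ✓
w1: p is T, [][]p is T. ✓
w2: p is T, [][]p is T. ✓
w3: p is T, [][]p is T. ✓
w5: p is F, [][]p is T. ✗
w6: p is T, [][]p is T. ✓
w7: p is F, [][]p is T. ✗
Satisfying worlds: {w0, w1, w2, w3, w6}.

5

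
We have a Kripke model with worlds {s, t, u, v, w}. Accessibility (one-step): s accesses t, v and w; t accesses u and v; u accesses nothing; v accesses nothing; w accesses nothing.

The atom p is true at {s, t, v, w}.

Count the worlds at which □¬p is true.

3

s: successors {t, v, w}; ¬p there: t:F, v:F, w:F. ✗
t: successors {u, v}; ¬p there: u:T, v:F. ✗
u: no successors, so □¬p holds vacuously. ✓
v: no successors, so □¬p holds vacuously. ✓
w: no successors, so □¬p holds vacuously. ✓
Satisfying worlds: {u, v, w}.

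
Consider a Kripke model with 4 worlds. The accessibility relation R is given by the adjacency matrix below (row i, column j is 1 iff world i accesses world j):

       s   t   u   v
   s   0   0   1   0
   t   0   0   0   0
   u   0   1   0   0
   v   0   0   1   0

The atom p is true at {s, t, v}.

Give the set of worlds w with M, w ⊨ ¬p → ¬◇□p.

{s, t, v}

s: ¬p is F, ¬◇□p is F. ✓
t: ¬p is F, ¬◇□p is T. ✓
u: ¬p is T, ¬◇□p is F. ✗
v: ¬p is F, ¬◇□p is F. ✓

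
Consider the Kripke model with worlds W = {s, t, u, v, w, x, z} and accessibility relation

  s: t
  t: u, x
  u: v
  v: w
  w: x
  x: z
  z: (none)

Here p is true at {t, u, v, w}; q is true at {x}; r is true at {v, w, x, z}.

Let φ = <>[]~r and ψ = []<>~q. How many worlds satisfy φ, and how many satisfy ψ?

1 and 5

For <>[]~r:
s: successors {t}; []~r there: t:F. ✗
t: successors {u, x}; []~r there: u:F, x:F. ✗
u: successors {v}; []~r there: v:F. ✗
v: successors {w}; []~r there: w:F. ✗
w: successors {x}; []~r there: x:F. ✗
x: successors {z}; []~r there: z:T. ✓
z: no successors, so <>[]~r fails. ✗
— 1 world.
For []<>~q:
s: successors {t}; <>~q there: t:T. ✓
t: successors {u, x}; <>~q there: u:T, x:T. ✓
u: successors {v}; <>~q there: v:T. ✓
v: successors {w}; <>~q there: w:F. ✗
w: successors {x}; <>~q there: x:T. ✓
x: successors {z}; <>~q there: z:F. ✗
z: no successors, so []<>~q holds vacuously. ✓
— 5 worlds.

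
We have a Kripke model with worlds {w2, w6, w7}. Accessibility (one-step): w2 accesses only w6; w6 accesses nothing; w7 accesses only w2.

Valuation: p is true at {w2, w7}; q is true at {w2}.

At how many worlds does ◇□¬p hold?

w2: successors {w6}; □¬p there: w6:T. ✓
w6: no successors, so ◇□¬p fails. ✗
w7: successors {w2}; □¬p there: w2:T. ✓
Satisfying worlds: {w2, w7}.

2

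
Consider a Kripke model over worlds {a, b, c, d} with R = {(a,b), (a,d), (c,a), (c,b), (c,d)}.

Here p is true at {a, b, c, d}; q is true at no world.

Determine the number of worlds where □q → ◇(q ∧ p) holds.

a: □q is F, ◇(q ∧ p) is F. ✓
b: □q is T, ◇(q ∧ p) is F. ✗
c: □q is F, ◇(q ∧ p) is F. ✓
d: □q is T, ◇(q ∧ p) is F. ✗
Satisfying worlds: {a, c}.

2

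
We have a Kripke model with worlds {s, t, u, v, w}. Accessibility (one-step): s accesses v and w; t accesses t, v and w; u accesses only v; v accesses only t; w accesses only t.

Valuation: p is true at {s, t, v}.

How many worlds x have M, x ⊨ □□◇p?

s: successors {v, w}; □◇p there: v:T, w:T. ✓
t: successors {t, v, w}; □◇p there: t:T, v:T, w:T. ✓
u: successors {v}; □◇p there: v:T. ✓
v: successors {t}; □◇p there: t:T. ✓
w: successors {t}; □◇p there: t:T. ✓
Satisfying worlds: {s, t, u, v, w}.

5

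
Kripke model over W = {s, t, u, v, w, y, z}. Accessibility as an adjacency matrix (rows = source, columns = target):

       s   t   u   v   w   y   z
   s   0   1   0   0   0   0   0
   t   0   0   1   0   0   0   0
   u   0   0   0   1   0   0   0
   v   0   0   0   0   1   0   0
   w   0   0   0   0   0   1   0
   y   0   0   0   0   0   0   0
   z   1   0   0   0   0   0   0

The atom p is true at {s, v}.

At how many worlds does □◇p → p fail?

s: □◇p is F, p is T. ✓
t: □◇p is T, p is F. ✗
u: □◇p is F, p is F. ✓
v: □◇p is F, p is T. ✓
w: □◇p is F, p is F. ✓
y: □◇p is T, p is F. ✗
z: □◇p is F, p is F. ✓
Satisfying worlds: {s, u, v, w, z}.
So □◇p → p fails at the other 2 worlds.

2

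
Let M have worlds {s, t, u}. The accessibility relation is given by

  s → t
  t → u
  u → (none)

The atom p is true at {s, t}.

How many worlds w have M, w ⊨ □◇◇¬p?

1

s: successors {t}; ◇◇¬p there: t:F. ✗
t: successors {u}; ◇◇¬p there: u:F. ✗
u: no successors, so □◇◇¬p holds vacuously. ✓
Satisfying worlds: {u}.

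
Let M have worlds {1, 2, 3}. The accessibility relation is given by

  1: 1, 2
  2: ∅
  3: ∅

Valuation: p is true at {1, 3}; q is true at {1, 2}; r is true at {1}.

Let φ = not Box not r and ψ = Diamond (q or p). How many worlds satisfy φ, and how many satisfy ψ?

1 and 1

For not Box not r:
1: Box not r is F. ✓
2: Box not r is T. ✗
3: Box not r is T. ✗
— 1 world.
For Diamond (q or p):
1: successors {1, 2}; q or p there: 1:T, 2:T. ✓
2: no successors, so Diamond (q or p) fails. ✗
3: no successors, so Diamond (q or p) fails. ✗
— 1 world.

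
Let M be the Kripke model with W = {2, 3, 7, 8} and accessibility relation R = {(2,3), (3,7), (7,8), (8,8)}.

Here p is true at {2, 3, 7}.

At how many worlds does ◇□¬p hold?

2: successors {3}; □¬p there: 3:F. ✗
3: successors {7}; □¬p there: 7:T. ✓
7: successors {8}; □¬p there: 8:T. ✓
8: successors {8}; □¬p there: 8:T. ✓
Satisfying worlds: {3, 7, 8}.

3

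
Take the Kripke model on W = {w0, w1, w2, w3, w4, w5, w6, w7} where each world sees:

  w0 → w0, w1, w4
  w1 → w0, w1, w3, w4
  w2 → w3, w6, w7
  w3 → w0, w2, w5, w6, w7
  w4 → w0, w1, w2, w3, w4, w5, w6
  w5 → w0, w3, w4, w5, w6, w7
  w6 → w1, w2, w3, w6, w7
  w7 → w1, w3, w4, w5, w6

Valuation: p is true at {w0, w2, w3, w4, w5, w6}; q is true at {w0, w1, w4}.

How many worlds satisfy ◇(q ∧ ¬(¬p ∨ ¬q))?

w0: successors {w0, w1, w4}; q ∧ ¬(¬p ∨ ¬q) there: w0:T, w1:F, w4:T. ✓
w1: successors {w0, w1, w3, w4}; q ∧ ¬(¬p ∨ ¬q) there: w0:T, w1:F, w3:F, w4:T. ✓
w2: successors {w3, w6, w7}; q ∧ ¬(¬p ∨ ¬q) there: w3:F, w6:F, w7:F. ✗
w3: successors {w0, w2, w5, w6, w7}; q ∧ ¬(¬p ∨ ¬q) there: w0:T, w2:F, w5:F, w6:F, w7:F. ✓
w4: successors {w0, w1, w2, w3, w4, w5, w6}; q ∧ ¬(¬p ∨ ¬q) there: w0:T, w1:F, w2:F, w3:F, w4:T, w5:F, w6:F. ✓
w5: successors {w0, w3, w4, w5, w6, w7}; q ∧ ¬(¬p ∨ ¬q) there: w0:T, w3:F, w4:T, w5:F, w6:F, w7:F. ✓
w6: successors {w1, w2, w3, w6, w7}; q ∧ ¬(¬p ∨ ¬q) there: w1:F, w2:F, w3:F, w6:F, w7:F. ✗
w7: successors {w1, w3, w4, w5, w6}; q ∧ ¬(¬p ∨ ¬q) there: w1:F, w3:F, w4:T, w5:F, w6:F. ✓
Satisfying worlds: {w0, w1, w3, w4, w5, w7}.

6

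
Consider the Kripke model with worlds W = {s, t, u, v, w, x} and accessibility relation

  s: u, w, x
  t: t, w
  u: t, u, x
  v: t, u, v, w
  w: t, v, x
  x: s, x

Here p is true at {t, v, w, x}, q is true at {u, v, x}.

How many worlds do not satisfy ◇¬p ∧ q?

s: ◇¬p is T, q is F. ✗
t: ◇¬p is F, q is F. ✗
u: ◇¬p is T, q is T. ✓
v: ◇¬p is T, q is T. ✓
w: ◇¬p is F, q is F. ✗
x: ◇¬p is T, q is T. ✓
Satisfying worlds: {u, v, x}.
So ◇¬p ∧ q fails at the other 3 worlds.

3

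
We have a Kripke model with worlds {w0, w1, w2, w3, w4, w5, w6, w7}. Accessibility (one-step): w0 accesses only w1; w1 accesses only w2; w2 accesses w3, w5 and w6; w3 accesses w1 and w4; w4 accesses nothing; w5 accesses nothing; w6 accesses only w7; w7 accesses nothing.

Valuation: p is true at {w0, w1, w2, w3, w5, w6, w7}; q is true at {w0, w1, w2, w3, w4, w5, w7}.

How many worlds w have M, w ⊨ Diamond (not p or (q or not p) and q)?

w0: successors {w1}; not p or (q or not p) and q there: w1:T. ✓
w1: successors {w2}; not p or (q or not p) and q there: w2:T. ✓
w2: successors {w3, w5, w6}; not p or (q or not p) and q there: w3:T, w5:T, w6:F. ✓
w3: successors {w1, w4}; not p or (q or not p) and q there: w1:T, w4:T. ✓
w4: no successors, so Diamond (not p or (q or not p) and q) fails. ✗
w5: no successors, so Diamond (not p or (q or not p) and q) fails. ✗
w6: successors {w7}; not p or (q or not p) and q there: w7:T. ✓
w7: no successors, so Diamond (not p or (q or not p) and q) fails. ✗
Satisfying worlds: {w0, w1, w2, w3, w6}.

5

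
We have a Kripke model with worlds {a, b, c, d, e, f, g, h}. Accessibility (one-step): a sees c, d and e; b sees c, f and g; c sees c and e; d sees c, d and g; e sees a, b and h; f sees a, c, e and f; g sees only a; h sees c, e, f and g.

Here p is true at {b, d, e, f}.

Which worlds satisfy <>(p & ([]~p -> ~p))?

a: successors {c, d, e}; p & ([]~p -> ~p) there: c:F, d:T, e:T. ✓
b: successors {c, f, g}; p & ([]~p -> ~p) there: c:F, f:T, g:F. ✓
c: successors {c, e}; p & ([]~p -> ~p) there: c:F, e:T. ✓
d: successors {c, d, g}; p & ([]~p -> ~p) there: c:F, d:T, g:F. ✓
e: successors {a, b, h}; p & ([]~p -> ~p) there: a:F, b:T, h:F. ✓
f: successors {a, c, e, f}; p & ([]~p -> ~p) there: a:F, c:F, e:T, f:T. ✓
g: successors {a}; p & ([]~p -> ~p) there: a:F. ✗
h: successors {c, e, f, g}; p & ([]~p -> ~p) there: c:F, e:T, f:T, g:F. ✓

{a, b, c, d, e, f, h}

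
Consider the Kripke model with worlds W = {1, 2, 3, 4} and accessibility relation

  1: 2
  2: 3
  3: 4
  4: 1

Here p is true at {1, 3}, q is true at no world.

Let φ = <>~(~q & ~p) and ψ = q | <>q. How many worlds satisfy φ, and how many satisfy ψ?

2 and 0

For <>~(~q & ~p):
1: successors {2}; ~(~q & ~p) there: 2:F. ✗
2: successors {3}; ~(~q & ~p) there: 3:T. ✓
3: successors {4}; ~(~q & ~p) there: 4:F. ✗
4: successors {1}; ~(~q & ~p) there: 1:T. ✓
— 2 worlds.
For q | <>q:
1: q is F, <>q is F. ✗
2: q is F, <>q is F. ✗
3: q is F, <>q is F. ✗
4: q is F, <>q is F. ✗
— 0 worlds.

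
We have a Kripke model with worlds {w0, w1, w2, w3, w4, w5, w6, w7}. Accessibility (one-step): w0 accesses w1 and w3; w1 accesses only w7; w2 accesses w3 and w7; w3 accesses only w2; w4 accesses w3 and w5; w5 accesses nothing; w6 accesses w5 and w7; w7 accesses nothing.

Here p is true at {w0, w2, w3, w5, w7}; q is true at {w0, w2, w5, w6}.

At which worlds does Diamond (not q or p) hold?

w0: successors {w1, w3}; not q or p there: w1:T, w3:T. ✓
w1: successors {w7}; not q or p there: w7:T. ✓
w2: successors {w3, w7}; not q or p there: w3:T, w7:T. ✓
w3: successors {w2}; not q or p there: w2:T. ✓
w4: successors {w3, w5}; not q or p there: w3:T, w5:T. ✓
w5: no successors, so Diamond (not q or p) fails. ✗
w6: successors {w5, w7}; not q or p there: w5:T, w7:T. ✓
w7: no successors, so Diamond (not q or p) fails. ✗

{w0, w1, w2, w3, w4, w6}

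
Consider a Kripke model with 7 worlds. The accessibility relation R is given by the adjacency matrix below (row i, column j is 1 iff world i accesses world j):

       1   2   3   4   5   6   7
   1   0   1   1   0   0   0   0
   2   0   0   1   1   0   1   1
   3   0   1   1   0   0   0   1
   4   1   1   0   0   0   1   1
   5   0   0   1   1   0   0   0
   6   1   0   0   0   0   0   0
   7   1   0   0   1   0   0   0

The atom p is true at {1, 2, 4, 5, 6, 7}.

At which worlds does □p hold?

{4, 6, 7}

1: successors {2, 3}; p there: 2:T, 3:F. ✗
2: successors {3, 4, 6, 7}; p there: 3:F, 4:T, 6:T, 7:T. ✗
3: successors {2, 3, 7}; p there: 2:T, 3:F, 7:T. ✗
4: successors {1, 2, 6, 7}; p there: 1:T, 2:T, 6:T, 7:T. ✓
5: successors {3, 4}; p there: 3:F, 4:T. ✗
6: successors {1}; p there: 1:T. ✓
7: successors {1, 4}; p there: 1:T, 4:T. ✓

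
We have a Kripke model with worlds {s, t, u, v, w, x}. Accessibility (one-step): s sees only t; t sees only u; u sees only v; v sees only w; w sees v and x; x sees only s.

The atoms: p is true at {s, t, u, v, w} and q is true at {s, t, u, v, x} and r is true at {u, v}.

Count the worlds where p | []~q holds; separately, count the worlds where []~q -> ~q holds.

For p | []~q:
s: p is T, []~q is F. ✓
t: p is T, []~q is F. ✓
u: p is T, []~q is F. ✓
v: p is T, []~q is T. ✓
w: p is T, []~q is F. ✓
x: p is F, []~q is F. ✗
— 5 worlds.
For []~q -> ~q:
s: []~q is F, ~q is F. ✓
t: []~q is F, ~q is F. ✓
u: []~q is F, ~q is F. ✓
v: []~q is T, ~q is F. ✗
w: []~q is F, ~q is T. ✓
x: []~q is F, ~q is F. ✓
— 5 worlds.

5 and 5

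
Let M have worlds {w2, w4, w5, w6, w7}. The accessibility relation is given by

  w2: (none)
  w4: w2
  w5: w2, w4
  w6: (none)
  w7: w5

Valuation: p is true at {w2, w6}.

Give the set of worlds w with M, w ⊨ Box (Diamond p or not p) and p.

w2: Box (Diamond p or not p) is T, p is T. ✓
w4: Box (Diamond p or not p) is F, p is F. ✗
w5: Box (Diamond p or not p) is F, p is F. ✗
w6: Box (Diamond p or not p) is T, p is T. ✓
w7: Box (Diamond p or not p) is T, p is F. ✗

{w2, w6}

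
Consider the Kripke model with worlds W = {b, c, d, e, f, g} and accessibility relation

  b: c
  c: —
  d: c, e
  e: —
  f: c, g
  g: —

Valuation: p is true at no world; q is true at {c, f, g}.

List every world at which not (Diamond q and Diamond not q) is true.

b: Diamond q and Diamond not q is F. ✓
c: Diamond q and Diamond not q is F. ✓
d: Diamond q and Diamond not q is T. ✗
e: Diamond q and Diamond not q is F. ✓
f: Diamond q and Diamond not q is F. ✓
g: Diamond q and Diamond not q is F. ✓

{b, c, e, f, g}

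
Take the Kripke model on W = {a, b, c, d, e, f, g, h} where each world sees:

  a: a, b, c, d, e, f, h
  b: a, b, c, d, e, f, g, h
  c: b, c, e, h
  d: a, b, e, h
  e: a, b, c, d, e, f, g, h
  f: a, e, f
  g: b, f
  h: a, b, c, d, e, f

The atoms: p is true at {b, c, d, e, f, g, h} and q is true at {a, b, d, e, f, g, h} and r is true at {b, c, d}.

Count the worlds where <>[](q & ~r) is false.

2

a: successors {a, b, c, d, e, f, h}; [](q & ~r) there: a:F, b:F, c:F, d:F, e:F, f:T, h:F. ✓
b: successors {a, b, c, d, e, f, g, h}; [](q & ~r) there: a:F, b:F, c:F, d:F, e:F, f:T, g:F, h:F. ✓
c: successors {b, c, e, h}; [](q & ~r) there: b:F, c:F, e:F, h:F. ✗
d: successors {a, b, e, h}; [](q & ~r) there: a:F, b:F, e:F, h:F. ✗
e: successors {a, b, c, d, e, f, g, h}; [](q & ~r) there: a:F, b:F, c:F, d:F, e:F, f:T, g:F, h:F. ✓
f: successors {a, e, f}; [](q & ~r) there: a:F, e:F, f:T. ✓
g: successors {b, f}; [](q & ~r) there: b:F, f:T. ✓
h: successors {a, b, c, d, e, f}; [](q & ~r) there: a:F, b:F, c:F, d:F, e:F, f:T. ✓
Satisfying worlds: {a, b, e, f, g, h}.
So <>[](q & ~r) fails at the other 2 worlds.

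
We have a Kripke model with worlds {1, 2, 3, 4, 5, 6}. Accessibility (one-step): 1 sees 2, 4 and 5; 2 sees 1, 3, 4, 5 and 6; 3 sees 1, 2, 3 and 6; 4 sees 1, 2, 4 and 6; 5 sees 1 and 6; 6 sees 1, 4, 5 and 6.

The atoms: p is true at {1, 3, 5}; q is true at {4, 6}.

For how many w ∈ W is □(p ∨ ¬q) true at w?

0

1: successors {2, 4, 5}; p ∨ ¬q there: 2:T, 4:F, 5:T. ✗
2: successors {1, 3, 4, 5, 6}; p ∨ ¬q there: 1:T, 3:T, 4:F, 5:T, 6:F. ✗
3: successors {1, 2, 3, 6}; p ∨ ¬q there: 1:T, 2:T, 3:T, 6:F. ✗
4: successors {1, 2, 4, 6}; p ∨ ¬q there: 1:T, 2:T, 4:F, 6:F. ✗
5: successors {1, 6}; p ∨ ¬q there: 1:T, 6:F. ✗
6: successors {1, 4, 5, 6}; p ∨ ¬q there: 1:T, 4:F, 5:T, 6:F. ✗
Satisfying worlds: ∅.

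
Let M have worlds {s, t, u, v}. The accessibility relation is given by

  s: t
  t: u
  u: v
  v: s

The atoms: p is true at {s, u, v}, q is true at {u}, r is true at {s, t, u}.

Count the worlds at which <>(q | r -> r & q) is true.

2

s: successors {t}; q | r -> r & q there: t:F. ✗
t: successors {u}; q | r -> r & q there: u:T. ✓
u: successors {v}; q | r -> r & q there: v:T. ✓
v: successors {s}; q | r -> r & q there: s:F. ✗
Satisfying worlds: {t, u}.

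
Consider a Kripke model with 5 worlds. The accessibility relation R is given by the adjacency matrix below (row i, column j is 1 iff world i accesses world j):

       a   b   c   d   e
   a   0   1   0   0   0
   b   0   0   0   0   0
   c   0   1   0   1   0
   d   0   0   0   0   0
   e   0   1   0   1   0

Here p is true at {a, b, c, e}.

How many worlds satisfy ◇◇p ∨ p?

4

a: ◇◇p is F, p is T. ✓
b: ◇◇p is F, p is T. ✓
c: ◇◇p is F, p is T. ✓
d: ◇◇p is F, p is F. ✗
e: ◇◇p is F, p is T. ✓
Satisfying worlds: {a, b, c, e}.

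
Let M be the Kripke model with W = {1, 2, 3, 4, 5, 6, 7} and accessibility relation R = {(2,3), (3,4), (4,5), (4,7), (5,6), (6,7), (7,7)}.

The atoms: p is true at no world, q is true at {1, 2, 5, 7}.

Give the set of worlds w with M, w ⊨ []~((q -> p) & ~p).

{1, 4, 6, 7}

1: no successors, so []~((q -> p) & ~p) holds vacuously. ✓
2: successors {3}; ~((q -> p) & ~p) there: 3:F. ✗
3: successors {4}; ~((q -> p) & ~p) there: 4:F. ✗
4: successors {5, 7}; ~((q -> p) & ~p) there: 5:T, 7:T. ✓
5: successors {6}; ~((q -> p) & ~p) there: 6:F. ✗
6: successors {7}; ~((q -> p) & ~p) there: 7:T. ✓
7: successors {7}; ~((q -> p) & ~p) there: 7:T. ✓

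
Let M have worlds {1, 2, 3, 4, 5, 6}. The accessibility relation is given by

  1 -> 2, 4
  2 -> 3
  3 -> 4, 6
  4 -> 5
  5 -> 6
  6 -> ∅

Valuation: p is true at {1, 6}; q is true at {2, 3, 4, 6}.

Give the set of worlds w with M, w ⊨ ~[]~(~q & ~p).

1: []~(~q & ~p) is T. ✗
2: []~(~q & ~p) is T. ✗
3: []~(~q & ~p) is T. ✗
4: []~(~q & ~p) is F. ✓
5: []~(~q & ~p) is T. ✗
6: []~(~q & ~p) is T. ✗

{4}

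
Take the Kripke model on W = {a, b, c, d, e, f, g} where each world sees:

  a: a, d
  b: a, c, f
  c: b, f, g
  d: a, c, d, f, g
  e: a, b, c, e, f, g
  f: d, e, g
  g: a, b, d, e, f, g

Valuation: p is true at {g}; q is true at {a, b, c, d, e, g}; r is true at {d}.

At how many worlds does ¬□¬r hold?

4

a: □¬r is F. ✓
b: □¬r is T. ✗
c: □¬r is T. ✗
d: □¬r is F. ✓
e: □¬r is T. ✗
f: □¬r is F. ✓
g: □¬r is F. ✓
Satisfying worlds: {a, d, f, g}.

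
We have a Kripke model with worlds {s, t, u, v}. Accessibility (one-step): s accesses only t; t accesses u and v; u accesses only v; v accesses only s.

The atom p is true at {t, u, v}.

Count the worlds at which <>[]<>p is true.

s: successors {t}; []<>p there: t:F. ✗
t: successors {u, v}; []<>p there: u:F, v:T. ✓
u: successors {v}; []<>p there: v:T. ✓
v: successors {s}; []<>p there: s:T. ✓
Satisfying worlds: {t, u, v}.

3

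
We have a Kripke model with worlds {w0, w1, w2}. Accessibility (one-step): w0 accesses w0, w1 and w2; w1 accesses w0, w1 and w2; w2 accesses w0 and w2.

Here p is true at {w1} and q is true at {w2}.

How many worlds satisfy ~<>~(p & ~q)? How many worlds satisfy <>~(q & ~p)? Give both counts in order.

0 and 3

For ~<>~(p & ~q):
w0: <>~(p & ~q) is T. ✗
w1: <>~(p & ~q) is T. ✗
w2: <>~(p & ~q) is T. ✗
— 0 worlds.
For <>~(q & ~p):
w0: successors {w0, w1, w2}; ~(q & ~p) there: w0:T, w1:T, w2:F. ✓
w1: successors {w0, w1, w2}; ~(q & ~p) there: w0:T, w1:T, w2:F. ✓
w2: successors {w0, w2}; ~(q & ~p) there: w0:T, w2:F. ✓
— 3 worlds.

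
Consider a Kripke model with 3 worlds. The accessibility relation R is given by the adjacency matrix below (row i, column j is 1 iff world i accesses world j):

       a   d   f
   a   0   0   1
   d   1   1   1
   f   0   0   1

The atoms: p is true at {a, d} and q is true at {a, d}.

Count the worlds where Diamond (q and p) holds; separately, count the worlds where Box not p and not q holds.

For Diamond (q and p):
a: successors {f}; q and p there: f:F. ✗
d: successors {a, d, f}; q and p there: a:T, d:T, f:F. ✓
f: successors {f}; q and p there: f:F. ✗
— 1 world.
For Box not p and not q:
a: Box not p is T, not q is F. ✗
d: Box not p is F, not q is F. ✗
f: Box not p is T, not q is T. ✓
— 1 world.

1 and 1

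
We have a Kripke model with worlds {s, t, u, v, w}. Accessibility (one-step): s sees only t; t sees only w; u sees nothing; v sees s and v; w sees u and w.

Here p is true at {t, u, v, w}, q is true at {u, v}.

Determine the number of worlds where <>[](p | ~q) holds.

4

s: successors {t}; [](p | ~q) there: t:T. ✓
t: successors {w}; [](p | ~q) there: w:T. ✓
u: no successors, so <>[](p | ~q) fails. ✗
v: successors {s, v}; [](p | ~q) there: s:T, v:T. ✓
w: successors {u, w}; [](p | ~q) there: u:T, w:T. ✓
Satisfying worlds: {s, t, v, w}.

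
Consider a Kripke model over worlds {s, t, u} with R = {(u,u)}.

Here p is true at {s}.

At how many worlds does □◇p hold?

2

s: no successors, so □◇p holds vacuously. ✓
t: no successors, so □◇p holds vacuously. ✓
u: successors {u}; ◇p there: u:F. ✗
Satisfying worlds: {s, t}.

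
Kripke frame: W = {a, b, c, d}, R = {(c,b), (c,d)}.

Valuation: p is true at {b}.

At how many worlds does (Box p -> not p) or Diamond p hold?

3

a: Box p -> not p is T, Diamond p is F. ✓
b: Box p -> not p is F, Diamond p is F. ✗
c: Box p -> not p is T, Diamond p is T. ✓
d: Box p -> not p is T, Diamond p is F. ✓
Satisfying worlds: {a, c, d}.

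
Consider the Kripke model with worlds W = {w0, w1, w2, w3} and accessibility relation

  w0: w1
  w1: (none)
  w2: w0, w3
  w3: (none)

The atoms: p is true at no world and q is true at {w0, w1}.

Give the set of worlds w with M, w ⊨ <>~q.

w0: successors {w1}; ~q there: w1:F. ✗
w1: no successors, so <>~q fails. ✗
w2: successors {w0, w3}; ~q there: w0:F, w3:T. ✓
w3: no successors, so <>~q fails. ✗

{w2}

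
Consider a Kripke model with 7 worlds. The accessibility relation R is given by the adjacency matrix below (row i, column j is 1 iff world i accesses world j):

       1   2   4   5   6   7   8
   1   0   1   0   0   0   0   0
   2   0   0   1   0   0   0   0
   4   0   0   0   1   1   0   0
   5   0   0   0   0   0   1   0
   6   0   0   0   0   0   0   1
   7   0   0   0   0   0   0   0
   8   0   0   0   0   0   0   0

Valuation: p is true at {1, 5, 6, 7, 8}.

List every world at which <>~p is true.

1: successors {2}; ~p there: 2:T. ✓
2: successors {4}; ~p there: 4:T. ✓
4: successors {5, 6}; ~p there: 5:F, 6:F. ✗
5: successors {7}; ~p there: 7:F. ✗
6: successors {8}; ~p there: 8:F. ✗
7: no successors, so <>~p fails. ✗
8: no successors, so <>~p fails. ✗

{1, 2}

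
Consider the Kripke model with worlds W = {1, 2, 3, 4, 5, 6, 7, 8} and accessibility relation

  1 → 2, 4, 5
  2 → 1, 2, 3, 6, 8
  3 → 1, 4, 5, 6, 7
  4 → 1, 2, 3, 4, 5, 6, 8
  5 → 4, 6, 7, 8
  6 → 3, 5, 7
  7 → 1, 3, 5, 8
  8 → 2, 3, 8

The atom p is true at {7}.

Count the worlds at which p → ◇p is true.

1: p is F, ◇p is F. ✓
2: p is F, ◇p is F. ✓
3: p is F, ◇p is T. ✓
4: p is F, ◇p is F. ✓
5: p is F, ◇p is T. ✓
6: p is F, ◇p is T. ✓
7: p is T, ◇p is F. ✗
8: p is F, ◇p is F. ✓
Satisfying worlds: {1, 2, 3, 4, 5, 6, 8}.

7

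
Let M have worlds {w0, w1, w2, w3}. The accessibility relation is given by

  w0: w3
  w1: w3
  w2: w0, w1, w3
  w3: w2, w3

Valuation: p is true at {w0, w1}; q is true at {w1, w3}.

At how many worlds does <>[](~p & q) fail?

3

w0: successors {w3}; [](~p & q) there: w3:F. ✗
w1: successors {w3}; [](~p & q) there: w3:F. ✗
w2: successors {w0, w1, w3}; [](~p & q) there: w0:T, w1:T, w3:F. ✓
w3: successors {w2, w3}; [](~p & q) there: w2:F, w3:F. ✗
Satisfying worlds: {w2}.
So <>[](~p & q) fails at the other 3 worlds.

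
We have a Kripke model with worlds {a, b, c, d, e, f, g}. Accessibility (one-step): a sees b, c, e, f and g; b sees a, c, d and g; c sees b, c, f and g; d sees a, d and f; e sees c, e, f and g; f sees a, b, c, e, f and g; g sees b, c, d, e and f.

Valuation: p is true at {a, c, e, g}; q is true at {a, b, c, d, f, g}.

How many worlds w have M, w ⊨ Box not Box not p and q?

a: Box not Box not p is T, q is T. ✓
b: Box not Box not p is T, q is T. ✓
c: Box not Box not p is T, q is T. ✓
d: Box not Box not p is T, q is T. ✓
e: Box not Box not p is T, q is F. ✗
f: Box not Box not p is T, q is T. ✓
g: Box not Box not p is T, q is T. ✓
Satisfying worlds: {a, b, c, d, f, g}.

6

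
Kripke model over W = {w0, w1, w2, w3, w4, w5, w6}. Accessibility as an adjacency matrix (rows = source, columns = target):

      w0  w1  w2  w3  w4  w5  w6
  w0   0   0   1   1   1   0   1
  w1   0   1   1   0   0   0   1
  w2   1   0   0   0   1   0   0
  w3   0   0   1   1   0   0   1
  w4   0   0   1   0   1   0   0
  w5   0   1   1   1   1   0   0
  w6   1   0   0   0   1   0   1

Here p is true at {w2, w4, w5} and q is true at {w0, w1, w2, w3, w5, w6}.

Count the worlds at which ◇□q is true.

w0: successors {w2, w3, w4, w6}; □q there: w2:F, w3:T, w4:F, w6:F. ✓
w1: successors {w1, w2, w6}; □q there: w1:T, w2:F, w6:F. ✓
w2: successors {w0, w4}; □q there: w0:F, w4:F. ✗
w3: successors {w2, w3, w6}; □q there: w2:F, w3:T, w6:F. ✓
w4: successors {w2, w4}; □q there: w2:F, w4:F. ✗
w5: successors {w1, w2, w3, w4}; □q there: w1:T, w2:F, w3:T, w4:F. ✓
w6: successors {w0, w4, w6}; □q there: w0:F, w4:F, w6:F. ✗
Satisfying worlds: {w0, w1, w3, w5}.

4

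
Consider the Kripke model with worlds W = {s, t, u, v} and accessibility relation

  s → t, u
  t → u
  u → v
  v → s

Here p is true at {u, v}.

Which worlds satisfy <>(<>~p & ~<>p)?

{u}

s: successors {t, u}; <>~p & ~<>p there: t:F, u:F. ✗
t: successors {u}; <>~p & ~<>p there: u:F. ✗
u: successors {v}; <>~p & ~<>p there: v:T. ✓
v: successors {s}; <>~p & ~<>p there: s:F. ✗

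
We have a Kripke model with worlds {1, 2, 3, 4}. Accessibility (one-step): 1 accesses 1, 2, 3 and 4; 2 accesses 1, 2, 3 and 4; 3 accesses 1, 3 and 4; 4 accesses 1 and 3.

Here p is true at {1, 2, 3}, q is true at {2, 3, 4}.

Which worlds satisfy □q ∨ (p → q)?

1: □q is F, p → q is F. ✗
2: □q is F, p → q is T. ✓
3: □q is F, p → q is T. ✓
4: □q is F, p → q is T. ✓

{2, 3, 4}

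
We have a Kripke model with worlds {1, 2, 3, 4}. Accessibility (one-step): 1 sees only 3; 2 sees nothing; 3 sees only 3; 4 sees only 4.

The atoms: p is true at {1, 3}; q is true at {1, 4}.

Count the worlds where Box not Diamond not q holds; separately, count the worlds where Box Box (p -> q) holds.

2 and 2

For Box not Diamond not q:
1: successors {3}; not Diamond not q there: 3:F. ✗
2: no successors, so Box not Diamond not q holds vacuously. ✓
3: successors {3}; not Diamond not q there: 3:F. ✗
4: successors {4}; not Diamond not q there: 4:T. ✓
— 2 worlds.
For Box Box (p -> q):
1: successors {3}; Box (p -> q) there: 3:F. ✗
2: no successors, so Box Box (p -> q) holds vacuously. ✓
3: successors {3}; Box (p -> q) there: 3:F. ✗
4: successors {4}; Box (p -> q) there: 4:T. ✓
— 2 worlds.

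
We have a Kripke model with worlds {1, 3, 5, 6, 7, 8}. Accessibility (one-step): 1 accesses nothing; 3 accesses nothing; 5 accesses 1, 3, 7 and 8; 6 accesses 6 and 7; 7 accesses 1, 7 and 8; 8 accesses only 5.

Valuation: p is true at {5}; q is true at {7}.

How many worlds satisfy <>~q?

4

1: no successors, so <>~q fails. ✗
3: no successors, so <>~q fails. ✗
5: successors {1, 3, 7, 8}; ~q there: 1:T, 3:T, 7:F, 8:T. ✓
6: successors {6, 7}; ~q there: 6:T, 7:F. ✓
7: successors {1, 7, 8}; ~q there: 1:T, 7:F, 8:T. ✓
8: successors {5}; ~q there: 5:T. ✓
Satisfying worlds: {5, 6, 7, 8}.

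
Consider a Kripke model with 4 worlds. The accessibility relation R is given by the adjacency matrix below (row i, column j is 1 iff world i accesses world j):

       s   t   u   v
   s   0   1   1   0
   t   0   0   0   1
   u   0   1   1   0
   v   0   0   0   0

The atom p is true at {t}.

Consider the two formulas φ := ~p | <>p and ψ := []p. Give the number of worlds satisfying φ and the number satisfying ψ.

For ~p | <>p:
s: ~p is T, <>p is T. ✓
t: ~p is F, <>p is F. ✗
u: ~p is T, <>p is T. ✓
v: ~p is T, <>p is F. ✓
— 3 worlds.
For []p:
s: successors {t, u}; p there: t:T, u:F. ✗
t: successors {v}; p there: v:F. ✗
u: successors {t, u}; p there: t:T, u:F. ✗
v: no successors, so []p holds vacuously. ✓
— 1 world.

3 and 1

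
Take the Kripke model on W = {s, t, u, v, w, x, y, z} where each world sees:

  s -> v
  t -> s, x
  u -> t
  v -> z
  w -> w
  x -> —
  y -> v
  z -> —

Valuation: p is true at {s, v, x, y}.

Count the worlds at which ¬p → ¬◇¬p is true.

s: ¬p is F, ¬◇¬p is T. ✓
t: ¬p is T, ¬◇¬p is T. ✓
u: ¬p is T, ¬◇¬p is F. ✗
v: ¬p is F, ¬◇¬p is F. ✓
w: ¬p is T, ¬◇¬p is F. ✗
x: ¬p is F, ¬◇¬p is T. ✓
y: ¬p is F, ¬◇¬p is T. ✓
z: ¬p is T, ¬◇¬p is T. ✓
Satisfying worlds: {s, t, v, x, y, z}.

6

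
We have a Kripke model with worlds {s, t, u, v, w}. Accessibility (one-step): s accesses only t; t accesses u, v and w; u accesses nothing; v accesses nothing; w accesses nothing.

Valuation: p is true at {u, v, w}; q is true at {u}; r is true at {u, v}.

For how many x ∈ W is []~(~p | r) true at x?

s: successors {t}; ~(~p | r) there: t:F. ✗
t: successors {u, v, w}; ~(~p | r) there: u:F, v:F, w:T. ✗
u: no successors, so []~(~p | r) holds vacuously. ✓
v: no successors, so []~(~p | r) holds vacuously. ✓
w: no successors, so []~(~p | r) holds vacuously. ✓
Satisfying worlds: {u, v, w}.

3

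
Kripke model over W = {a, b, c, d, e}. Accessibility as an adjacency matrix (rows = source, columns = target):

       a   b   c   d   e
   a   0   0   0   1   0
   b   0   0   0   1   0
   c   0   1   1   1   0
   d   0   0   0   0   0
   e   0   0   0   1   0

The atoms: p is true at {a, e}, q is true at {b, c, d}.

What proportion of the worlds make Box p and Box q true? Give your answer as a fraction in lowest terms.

1/5

a: Box p is F, Box q is T. ✗
b: Box p is F, Box q is T. ✗
c: Box p is F, Box q is T. ✗
d: Box p is T, Box q is T. ✓
e: Box p is F, Box q is T. ✗
That's 1 of 5 worlds, so 1/5.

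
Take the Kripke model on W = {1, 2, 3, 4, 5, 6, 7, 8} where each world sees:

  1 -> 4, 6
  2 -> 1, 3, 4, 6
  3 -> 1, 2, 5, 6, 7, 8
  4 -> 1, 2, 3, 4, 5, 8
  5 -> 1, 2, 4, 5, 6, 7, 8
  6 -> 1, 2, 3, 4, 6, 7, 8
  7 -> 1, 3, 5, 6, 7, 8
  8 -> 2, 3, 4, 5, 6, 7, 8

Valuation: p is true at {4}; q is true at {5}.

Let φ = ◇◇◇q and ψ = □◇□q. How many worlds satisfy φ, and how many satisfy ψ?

8 and 0

For ◇◇◇q:
1: successors {4, 6}; ◇◇q there: 4:T, 6:T. ✓
2: successors {1, 3, 4, 6}; ◇◇q there: 1:T, 3:T, 4:T, 6:T. ✓
3: successors {1, 2, 5, 6, 7, 8}; ◇◇q there: 1:T, 2:T, 5:T, 6:T, 7:T, 8:T. ✓
4: successors {1, 2, 3, 4, 5, 8}; ◇◇q there: 1:T, 2:T, 3:T, 4:T, 5:T, 8:T. ✓
5: successors {1, 2, 4, 5, 6, 7, 8}; ◇◇q there: 1:T, 2:T, 4:T, 5:T, 6:T, 7:T, 8:T. ✓
6: successors {1, 2, 3, 4, 6, 7, 8}; ◇◇q there: 1:T, 2:T, 3:T, 4:T, 6:T, 7:T, 8:T. ✓
7: successors {1, 3, 5, 6, 7, 8}; ◇◇q there: 1:T, 3:T, 5:T, 6:T, 7:T, 8:T. ✓
8: successors {2, 3, 4, 5, 6, 7, 8}; ◇◇q there: 2:T, 3:T, 4:T, 5:T, 6:T, 7:T, 8:T. ✓
— 8 worlds.
For □◇□q:
1: successors {4, 6}; ◇□q there: 4:F, 6:F. ✗
2: successors {1, 3, 4, 6}; ◇□q there: 1:F, 3:F, 4:F, 6:F. ✗
3: successors {1, 2, 5, 6, 7, 8}; ◇□q there: 1:F, 2:F, 5:F, 6:F, 7:F, 8:F. ✗
4: successors {1, 2, 3, 4, 5, 8}; ◇□q there: 1:F, 2:F, 3:F, 4:F, 5:F, 8:F. ✗
5: successors {1, 2, 4, 5, 6, 7, 8}; ◇□q there: 1:F, 2:F, 4:F, 5:F, 6:F, 7:F, 8:F. ✗
6: successors {1, 2, 3, 4, 6, 7, 8}; ◇□q there: 1:F, 2:F, 3:F, 4:F, 6:F, 7:F, 8:F. ✗
7: successors {1, 3, 5, 6, 7, 8}; ◇□q there: 1:F, 3:F, 5:F, 6:F, 7:F, 8:F. ✗
8: successors {2, 3, 4, 5, 6, 7, 8}; ◇□q there: 2:F, 3:F, 4:F, 5:F, 6:F, 7:F, 8:F. ✗
— 0 worlds.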